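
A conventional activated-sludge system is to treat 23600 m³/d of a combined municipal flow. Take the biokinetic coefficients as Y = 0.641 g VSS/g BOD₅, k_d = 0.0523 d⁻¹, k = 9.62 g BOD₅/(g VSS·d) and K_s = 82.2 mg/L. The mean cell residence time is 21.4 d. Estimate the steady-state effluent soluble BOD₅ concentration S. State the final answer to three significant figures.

For a completely mixed reactor with recycle the Lawrence–McCarty relation gives S = K_s·(1 + k_d·θ_c) / [θ_c·(Y·k − k_d) − 1] = 82.2 × (1 + 0.0523 × 21.4) / [21.4 × (0.641 × 9.62 − 0.0523) − 1] = 174.2 / 129.8 = 1.342 mg/L.

S ≈ 1.34 mg/L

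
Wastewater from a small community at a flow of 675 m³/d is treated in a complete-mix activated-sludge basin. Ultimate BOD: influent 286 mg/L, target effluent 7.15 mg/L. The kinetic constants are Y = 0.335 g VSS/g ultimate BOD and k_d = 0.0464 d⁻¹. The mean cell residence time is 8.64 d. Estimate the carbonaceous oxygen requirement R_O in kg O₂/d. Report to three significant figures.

Y_obs = Y / (1 + k_d θ_c) = 0.335 / (1 + 0.0464 × 8.64) = 0.335 / 1.401 = 0.2391.
ΔS = 286 − 7.15 = 278.9 mg/L, so the substrate removal rate is 675 × 278.9/1000 = 188.2 kg ultimate BOD/d.
P_X = Y_obs·Q·(S₀ − S) = 0.2391 × 188.2 = 45.01 kg VSS/d.
Carbonaceous O₂ demand = substrate oxidised − cell-mass equivalent = 188.2 − 1.42 × 45.01 = 124.3 kg O₂/d.

R_O ≈ 124 kg O₂/d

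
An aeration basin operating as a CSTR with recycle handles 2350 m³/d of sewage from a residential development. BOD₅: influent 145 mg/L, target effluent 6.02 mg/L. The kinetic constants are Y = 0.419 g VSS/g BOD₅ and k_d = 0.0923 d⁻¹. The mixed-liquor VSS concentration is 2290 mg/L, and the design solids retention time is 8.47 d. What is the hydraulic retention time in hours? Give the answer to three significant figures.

Steady-state biomass mass balance: V·X·(1 + k_d·θ_c) = Y·Q·(S₀ − S)·θ_c, so V = 0.419 × 2350 × (145 − 6.02) × 8.47 / [2290 × (1 + 0.0923 × 8.47)] = 1.16×10^6 / 4080 = 284.1 m³.
Hydraulic retention time τ = V/Q = 284.1 / 2350 = 0.1209 d = 2.901 h.

τ ≈ 2.90 h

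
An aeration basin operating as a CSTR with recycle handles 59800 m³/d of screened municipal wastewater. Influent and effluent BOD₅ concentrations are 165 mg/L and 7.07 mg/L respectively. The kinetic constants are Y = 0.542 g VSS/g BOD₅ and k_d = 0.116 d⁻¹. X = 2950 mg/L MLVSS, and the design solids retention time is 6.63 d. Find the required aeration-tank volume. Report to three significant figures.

V ≈ 6500 m³

Rearranging the biomass balance for a CMAS with decay, V = Y·Q·ΔS·θ_c / [X·(1+k_d θ_c)] = 0.542 × 59800 × (165 − 7.07) × 6.63 / [2950 × (1 + 0.116 × 6.63)] = 3.39×10^7 / 5219 = 6503 m³.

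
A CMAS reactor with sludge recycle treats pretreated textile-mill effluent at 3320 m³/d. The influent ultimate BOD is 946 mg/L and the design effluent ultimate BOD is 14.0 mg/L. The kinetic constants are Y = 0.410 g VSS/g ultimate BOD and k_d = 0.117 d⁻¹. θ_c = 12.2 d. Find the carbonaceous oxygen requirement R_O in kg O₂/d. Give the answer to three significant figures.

The observed yield is Y_obs = Y/(1 + k_d·θ_c) = 0.410 / (1 + 0.117 × 12.2) = 0.410 / 2.427 = 0.1689 g VSS per g ultimate BOD removed.
Mass of ultimate BOD removed per day: Q(S₀ − S) = 3320 × 932.0 g/m³ = 3094 kg/d.
P_X = Y_obs·Q·(S₀ − S) = 0.1689 × 3094 = 522.6 kg VSS/d.
R_O = Q·ΔS − 1.42 P_X = 3094 − 742.1 = 2352 kg O₂/d.

R_O ≈ 2350 kg O₂/d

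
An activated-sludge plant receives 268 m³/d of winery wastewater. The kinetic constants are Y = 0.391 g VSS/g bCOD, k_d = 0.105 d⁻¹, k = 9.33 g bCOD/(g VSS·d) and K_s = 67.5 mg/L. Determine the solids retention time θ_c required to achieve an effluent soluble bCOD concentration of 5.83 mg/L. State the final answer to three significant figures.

At the target effluent, Y k S/(K_s+S) = 0.391×9.33×5.83/73.33 = 0.2900 d⁻¹.
θ_c = 1/(μ − k_d) = 1/(0.2900 − 0.105) = 1/0.1850 = 5.404 d.

θ_c ≈ 5.40 d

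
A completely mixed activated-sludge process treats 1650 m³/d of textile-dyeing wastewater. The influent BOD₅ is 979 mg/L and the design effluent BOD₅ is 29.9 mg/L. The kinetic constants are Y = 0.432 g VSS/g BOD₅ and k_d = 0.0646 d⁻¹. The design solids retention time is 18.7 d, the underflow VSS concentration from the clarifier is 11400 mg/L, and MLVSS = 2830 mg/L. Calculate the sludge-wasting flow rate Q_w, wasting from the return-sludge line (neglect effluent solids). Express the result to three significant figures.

From the SRT design equation V = Y Q (S₀−S) θ_c / [X (1 + k_d θ_c)] = 0.432 × 1650 × (979 − 29.9) × 18.7 / [2830 × (1 + 0.0646 × 18.7)] = 1.27×10^7 / 6249 = 2025 m³.
Q_w = (V·X)/(θ_c X_r) = 2025 × 2830 / (18.7 × 11400) = 26.88 m³/d.

Q_w ≈ 26.9 m³/d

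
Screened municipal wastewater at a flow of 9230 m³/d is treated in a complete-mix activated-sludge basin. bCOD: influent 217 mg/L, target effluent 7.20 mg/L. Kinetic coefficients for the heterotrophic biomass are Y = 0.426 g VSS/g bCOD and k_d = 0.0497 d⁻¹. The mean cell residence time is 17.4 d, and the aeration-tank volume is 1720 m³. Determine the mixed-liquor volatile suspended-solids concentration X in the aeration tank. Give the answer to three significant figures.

X = Y·Q·ΔS·θ_c / [V·(1 + k_d θ_c)] = 0.426 × 9230 × (217 − 7.20) × 17.4 / [1720 × (1 + 0.0497 × 17.4)] = 4475 mg/L.

X ≈ 4480 mg/L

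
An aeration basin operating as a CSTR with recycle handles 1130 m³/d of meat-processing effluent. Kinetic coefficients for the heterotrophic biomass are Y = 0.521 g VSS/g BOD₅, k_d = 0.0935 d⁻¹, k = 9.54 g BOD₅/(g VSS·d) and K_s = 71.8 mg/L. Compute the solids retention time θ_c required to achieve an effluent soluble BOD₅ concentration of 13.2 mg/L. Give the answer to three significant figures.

θ_c ≈ 1.47 d

Specific growth rate at S = 13.2 mg/L: μ = YkS/(K_s+S) = 0.521·9.54·13.2/(71.8+13.2) = 0.7719 d⁻¹.
1/θ_c = 0.7719 − 0.0935 = 0.6784 d⁻¹, so θ_c = 1.474 d.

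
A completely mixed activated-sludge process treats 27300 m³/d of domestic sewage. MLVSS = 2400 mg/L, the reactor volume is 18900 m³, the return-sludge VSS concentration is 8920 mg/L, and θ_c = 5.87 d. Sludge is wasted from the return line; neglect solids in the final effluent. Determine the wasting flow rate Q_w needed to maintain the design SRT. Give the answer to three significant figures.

Q_w ≈ 866 m³/d

Q_w = (V·X)/(θ_c X_r) = 18900 × 2400 / (5.87 × 8920) = 866.3 m³/d.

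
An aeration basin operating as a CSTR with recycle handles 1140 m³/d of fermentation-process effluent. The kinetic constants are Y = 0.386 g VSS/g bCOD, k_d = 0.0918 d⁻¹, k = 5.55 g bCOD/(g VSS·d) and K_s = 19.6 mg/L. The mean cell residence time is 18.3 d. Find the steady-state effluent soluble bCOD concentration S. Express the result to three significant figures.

Effluent substrate depends only on kinetics and SRT: S = K_s(1 + k_d θ_c) / [θ_c(Yk − k_d) − 1] = 19.6 × (1 + 0.0918 × 18.3) / [18.3 × (0.386 × 5.55 − 0.0918) − 1] = 52.53 / 36.52 = 1.438 mg/L.

S ≈ 1.44 mg/L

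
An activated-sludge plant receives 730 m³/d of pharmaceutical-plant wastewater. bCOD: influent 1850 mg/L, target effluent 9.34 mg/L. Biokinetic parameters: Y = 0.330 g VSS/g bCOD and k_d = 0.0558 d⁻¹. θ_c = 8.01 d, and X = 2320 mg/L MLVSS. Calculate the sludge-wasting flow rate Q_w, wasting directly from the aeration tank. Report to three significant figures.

Q_w ≈ 132 m³/d

From the SRT design equation V = Y Q (S₀−S) θ_c / [X (1 + k_d θ_c)] = 0.330 × 730 × (1850 − 9.34) × 8.01 / [2320 × (1 + 0.0558 × 8.01)] = 3.55×10^6 / 3357 = 1058 m³.
For wasting at MLVSS concentration, Q_w = V/θ_c = 1058/8.01 = 132.1 m³/d.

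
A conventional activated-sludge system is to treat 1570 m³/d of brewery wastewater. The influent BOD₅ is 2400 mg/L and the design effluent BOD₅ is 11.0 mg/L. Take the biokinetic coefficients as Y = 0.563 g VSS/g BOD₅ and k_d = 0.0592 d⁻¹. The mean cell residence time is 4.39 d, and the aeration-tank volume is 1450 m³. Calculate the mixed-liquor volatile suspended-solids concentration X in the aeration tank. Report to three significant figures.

From V·X·(1 + k_d·θ_c) = Y·Q·(S₀ − S)·θ_c: X = 0.563 × 1570 × (2400 − 11.0) × 4.39 / [1450 × (1 + 0.0592 × 4.39)] = 5074 mg/L.

X ≈ 5070 mg/L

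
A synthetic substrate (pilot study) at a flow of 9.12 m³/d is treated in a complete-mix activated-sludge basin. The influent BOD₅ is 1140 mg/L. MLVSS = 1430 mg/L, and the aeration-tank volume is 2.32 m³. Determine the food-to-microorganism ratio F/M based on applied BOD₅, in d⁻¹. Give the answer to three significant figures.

F/M = applied load / biomass = Q·S₀/(V·X) = 9.12 × 1140 / (2.320 × 1430) = 3.134 d⁻¹.

F/M ≈ 3.13 d⁻¹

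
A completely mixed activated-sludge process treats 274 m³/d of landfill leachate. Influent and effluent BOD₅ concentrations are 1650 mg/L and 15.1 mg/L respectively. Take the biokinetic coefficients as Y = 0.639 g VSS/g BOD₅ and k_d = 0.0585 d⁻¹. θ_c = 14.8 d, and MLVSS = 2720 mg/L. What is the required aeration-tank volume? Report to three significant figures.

V ≈ 835 m³

From the SRT design equation V = Y Q (S₀−S) θ_c / [X (1 + k_d θ_c)] = 0.639 × 274 × (1650 − 15.1) × 14.8 / [2720 × (1 + 0.0585 × 14.8)] = 4.24×10^6 / 5075 = 834.8 m³.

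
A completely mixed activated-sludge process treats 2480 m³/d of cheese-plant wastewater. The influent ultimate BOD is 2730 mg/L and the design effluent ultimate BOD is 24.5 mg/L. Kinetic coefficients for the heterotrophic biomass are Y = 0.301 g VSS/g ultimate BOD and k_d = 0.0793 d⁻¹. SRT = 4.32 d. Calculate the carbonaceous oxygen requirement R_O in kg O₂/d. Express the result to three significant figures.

R_O ≈ 4570 kg O₂/d

The observed yield is Y_obs = Y/(1 + k_d·θ_c) = 0.301 / (1 + 0.0793 × 4.32) = 0.301 / 1.343 = 0.2242 g VSS per g ultimate BOD removed.
Q·(S₀ − S) = 2480 × (2730 − 24.5) × 10⁻³ = 6710 kg/d removed.
Biomass synthesised: P_X = Y_obs × 6710 = 1504 kg VSS/d.
R_O = Q·ΔS − 1.42 P_X = 6710 − 2136 = 4574 kg O₂/d.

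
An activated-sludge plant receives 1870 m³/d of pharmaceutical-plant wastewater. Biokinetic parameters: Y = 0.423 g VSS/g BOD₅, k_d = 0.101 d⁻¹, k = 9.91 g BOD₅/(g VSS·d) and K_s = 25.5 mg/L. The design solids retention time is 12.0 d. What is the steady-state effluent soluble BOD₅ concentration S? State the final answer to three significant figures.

From the Monod/SRT balance for a CMAS, S = K_s·(1+k_d θ_c)/[θ_c·(Y k − k_d) − 1] = 25.5 × (1 + 0.101 × 12.0) / [12.0 × (0.423 × 9.91 − 0.101) − 1] = 56.41 / 48.09 = 1.173 mg/L.

S ≈ 1.17 mg/L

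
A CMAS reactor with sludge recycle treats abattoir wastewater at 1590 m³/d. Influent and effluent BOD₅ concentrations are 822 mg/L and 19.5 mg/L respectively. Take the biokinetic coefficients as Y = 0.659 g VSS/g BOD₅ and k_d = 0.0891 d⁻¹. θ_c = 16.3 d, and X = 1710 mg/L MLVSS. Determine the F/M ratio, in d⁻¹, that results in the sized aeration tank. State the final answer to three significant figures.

F/M ≈ 0.234 d⁻¹

Steady-state biomass mass balance: V·X·(1 + k_d·θ_c) = Y·Q·(S₀ − S)·θ_c, so V = 0.659 × 1590 × (822 − 19.5) × 16.3 / [1710 × (1 + 0.0891 × 16.3)] = 1.37×10^7 / 4193 = 3268 m³.
F/M = Q·S₀ / (V·X) = 1590 × 822 / (3268 × 1710) = 0.2338 g BOD₅·(g VSS·d)⁻¹.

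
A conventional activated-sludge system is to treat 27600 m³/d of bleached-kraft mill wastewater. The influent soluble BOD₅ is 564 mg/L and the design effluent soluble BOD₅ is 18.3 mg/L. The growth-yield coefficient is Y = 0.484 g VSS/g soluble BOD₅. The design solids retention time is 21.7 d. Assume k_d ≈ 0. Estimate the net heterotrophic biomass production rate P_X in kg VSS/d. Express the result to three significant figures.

P_X ≈ 7290 kg VSS/d

Since k_d ≈ 0, Y_obs = Y = 0.484 g VSS/g soluble BOD₅.
ΔS = 564 − 18.3 = 545.7 mg/L, so the substrate removal rate is 27600 × 545.7/1000 = 15061 kg soluble BOD₅/d.
Biomass produced: P_X = Y_obs·Q·ΔS = 0.4840 × 15061 ≈ 7290 kg VSS/d.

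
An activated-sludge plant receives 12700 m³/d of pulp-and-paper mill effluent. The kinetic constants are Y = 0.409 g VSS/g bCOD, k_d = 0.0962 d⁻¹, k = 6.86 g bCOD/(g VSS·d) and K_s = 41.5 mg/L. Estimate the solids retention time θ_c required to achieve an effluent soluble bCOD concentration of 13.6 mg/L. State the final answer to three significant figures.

At the target effluent, Y k S/(K_s+S) = 0.409×6.86×13.6/55.10 = 0.6925 d⁻¹.
θ_c = 1/(μ − k_d) = 1/(0.6925 − 0.0962) = 1/0.5963 = 1.677 d.

θ_c ≈ 1.68 d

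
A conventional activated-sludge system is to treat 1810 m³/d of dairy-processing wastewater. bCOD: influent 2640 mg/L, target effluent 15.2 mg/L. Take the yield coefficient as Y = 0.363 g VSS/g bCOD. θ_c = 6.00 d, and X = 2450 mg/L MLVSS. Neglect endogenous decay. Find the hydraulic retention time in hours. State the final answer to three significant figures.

τ ≈ 56.0 h

With k_d = 0 the design equation reduces to V = Y Q (S₀−S) θ_c / X = 0.363 × 1810 × (2640 − 15.2) × 6.00 / 2450 = 4223 m³.
HRT = V/Q = 4223 m³ / 1810 m³·d⁻¹ = 2.333 d × 24 = 56.00 h.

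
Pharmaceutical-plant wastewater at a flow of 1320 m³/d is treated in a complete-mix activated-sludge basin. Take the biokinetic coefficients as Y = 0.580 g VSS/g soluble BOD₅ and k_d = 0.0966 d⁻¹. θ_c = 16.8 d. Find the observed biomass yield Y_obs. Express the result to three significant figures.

Y_obs ≈ 0.221 g VSS/g soluble BOD₅

Observed yield with endogenous decay: Y_obs = Y / (1 + k_d·θ_c) = 0.580 / (1 + 0.0966 × 16.8) = 0.580 / 2.623 = 0.2211 g VSS/g soluble BOD₅.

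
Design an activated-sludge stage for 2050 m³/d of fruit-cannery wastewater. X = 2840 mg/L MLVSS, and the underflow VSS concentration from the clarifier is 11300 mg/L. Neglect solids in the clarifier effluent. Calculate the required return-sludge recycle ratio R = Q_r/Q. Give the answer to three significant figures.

R = Q_r/Q = X/(X_r − X) = 2840 / (11300 − 2840) = 0.3357.

R ≈ 0.336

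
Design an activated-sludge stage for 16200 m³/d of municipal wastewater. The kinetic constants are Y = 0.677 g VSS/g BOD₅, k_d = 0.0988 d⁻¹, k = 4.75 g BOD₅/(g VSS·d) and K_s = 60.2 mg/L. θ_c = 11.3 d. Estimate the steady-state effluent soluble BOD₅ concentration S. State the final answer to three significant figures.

S ≈ 3.72 mg/L

For a completely mixed reactor with recycle the Lawrence–McCarty relation gives S = K_s·(1 + k_d·θ_c) / [θ_c·(Y·k − k_d) − 1] = 60.2 × (1 + 0.0988 × 11.3) / [11.3 × (0.677 × 4.75 − 0.0988) − 1] = 127.4 / 34.22 = 3.723 mg/L.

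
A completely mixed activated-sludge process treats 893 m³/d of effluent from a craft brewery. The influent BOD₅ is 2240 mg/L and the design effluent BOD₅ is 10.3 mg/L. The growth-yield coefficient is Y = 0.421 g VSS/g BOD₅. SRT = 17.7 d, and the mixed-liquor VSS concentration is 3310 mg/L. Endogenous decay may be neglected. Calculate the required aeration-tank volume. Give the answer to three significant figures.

V·X = Y·Q·ΔS·θ_c gives V = 0.421 × 893 × (2240 − 10.3) × 17.7 / 3310 = 4483 m³.

V ≈ 4480 m³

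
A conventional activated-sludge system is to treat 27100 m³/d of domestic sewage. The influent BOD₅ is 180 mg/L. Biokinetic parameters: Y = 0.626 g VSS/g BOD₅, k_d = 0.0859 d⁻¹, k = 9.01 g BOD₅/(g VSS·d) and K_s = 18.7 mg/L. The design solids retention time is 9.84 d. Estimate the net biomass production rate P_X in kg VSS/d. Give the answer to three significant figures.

P_X ≈ 1650 kg VSS/d

For a completely mixed reactor with recycle the Lawrence–McCarty relation gives S = K_s·(1 + k_d·θ_c) / [θ_c·(Y·k − k_d) − 1] = 18.7 × (1 + 0.0859 × 9.84) / [9.84 × (0.626 × 9.01 − 0.0859) − 1] = 34.51 / 53.65 = 0.6431 mg/L.
Y_obs = Y / (1 + k_d θ_c) = 0.626 / (1 + 0.0859 × 9.84) = 0.626 / 1.845 = 0.3392.
ΔS = 180 − 0.643 = 179.4 mg/L, so the substrate removal rate is 27100 × 179.4/1000 = 4861 kg BOD₅/d.
So the net sludge growth is P_X = 0.3392 × 4861 = 1649 kg VSS/d.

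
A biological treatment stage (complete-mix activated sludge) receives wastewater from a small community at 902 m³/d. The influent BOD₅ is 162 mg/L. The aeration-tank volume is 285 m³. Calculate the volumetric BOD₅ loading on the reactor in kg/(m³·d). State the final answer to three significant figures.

L_v = Q S₀ / V = 902 × 162 × 10⁻³ / 285.0 = 0.5127 kg/(m³·d).

L_v ≈ 0.513 kg BOD₅/(m³·d)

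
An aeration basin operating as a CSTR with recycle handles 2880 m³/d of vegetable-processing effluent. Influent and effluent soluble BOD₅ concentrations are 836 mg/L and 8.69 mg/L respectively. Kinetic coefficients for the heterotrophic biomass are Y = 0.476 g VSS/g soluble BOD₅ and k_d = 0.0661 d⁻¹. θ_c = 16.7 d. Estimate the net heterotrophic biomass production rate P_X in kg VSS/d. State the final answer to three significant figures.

Y_obs = Y / (1 + k_d θ_c) = 0.476 / (1 + 0.0661 × 16.7) = 0.476 / 2.104 = 0.2262.
Q·(S₀ − S) = 2880 × (836 − 8.69) × 10⁻³ = 2383 kg/d removed.
Biomass produced: P_X = Y_obs·Q·ΔS = 0.2262 × 2383 ≈ 539.1 kg VSS/d.

P_X ≈ 539 kg VSS/d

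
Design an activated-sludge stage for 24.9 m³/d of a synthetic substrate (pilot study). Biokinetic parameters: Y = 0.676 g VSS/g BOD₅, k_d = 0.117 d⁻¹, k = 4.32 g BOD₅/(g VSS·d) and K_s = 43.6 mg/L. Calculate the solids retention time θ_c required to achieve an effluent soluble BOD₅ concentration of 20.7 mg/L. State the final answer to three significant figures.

At the target effluent, Y k S/(K_s+S) = 0.676×4.32×20.7/64.30 = 0.9401 d⁻¹.
1/θ_c = 0.9401 − 0.117 = 0.8231 d⁻¹, so θ_c = 1.215 d.

θ_c ≈ 1.21 d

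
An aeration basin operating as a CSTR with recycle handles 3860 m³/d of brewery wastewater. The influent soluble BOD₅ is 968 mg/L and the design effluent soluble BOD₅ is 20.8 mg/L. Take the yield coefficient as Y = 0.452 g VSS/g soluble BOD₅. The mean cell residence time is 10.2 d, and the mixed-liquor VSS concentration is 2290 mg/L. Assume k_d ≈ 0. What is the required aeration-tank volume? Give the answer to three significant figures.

V ≈ 7360 m³

With k_d = 0 the design equation reduces to V = Y Q (S₀−S) θ_c / X = 0.452 × 3860 × (968 − 20.8) × 10.2 / 2290 = 7361 m³.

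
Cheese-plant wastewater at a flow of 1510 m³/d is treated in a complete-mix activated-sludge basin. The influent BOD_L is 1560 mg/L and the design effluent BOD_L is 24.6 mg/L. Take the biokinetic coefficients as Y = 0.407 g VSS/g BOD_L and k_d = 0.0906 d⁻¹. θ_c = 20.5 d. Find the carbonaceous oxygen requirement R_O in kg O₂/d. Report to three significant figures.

The observed yield is Y_obs = Y/(1 + k_d·θ_c) = 0.407 / (1 + 0.0906 × 20.5) = 0.407 / 2.857 = 0.1424 g VSS per g BOD_L removed.
Q·(S₀ − S) = 1510 × (1560 − 24.6) × 10⁻³ = 2318 kg/d removed.
P_X = Y_obs·Q·(S₀ − S) = 0.1424 × 2318 = 330.2 kg VSS/d.
R_O = Q·(S₀ − S) − 1.42·P_X = 2318 − 1.42 × 330.2 = 1850 kg O₂/d.

R_O ≈ 1850 kg O₂/d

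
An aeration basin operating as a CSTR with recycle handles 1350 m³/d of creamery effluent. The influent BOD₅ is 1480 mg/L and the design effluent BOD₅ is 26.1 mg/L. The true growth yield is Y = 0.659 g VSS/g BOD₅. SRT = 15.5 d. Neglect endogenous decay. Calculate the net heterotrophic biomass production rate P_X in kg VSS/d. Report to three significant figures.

With endogenous decay neglected, the observed yield equals the true yield: Y_obs = Y = 0.659 g VSS/g BOD₅.
Q·(S₀ − S) = 1350 × (1480 − 26.1) × 10⁻³ = 1963 kg/d removed.
P_X = Y_obs · Q(S₀ − S) = 0.6590 × 1963 = 1293 kg VSS/d.

P_X ≈ 1290 kg VSS/d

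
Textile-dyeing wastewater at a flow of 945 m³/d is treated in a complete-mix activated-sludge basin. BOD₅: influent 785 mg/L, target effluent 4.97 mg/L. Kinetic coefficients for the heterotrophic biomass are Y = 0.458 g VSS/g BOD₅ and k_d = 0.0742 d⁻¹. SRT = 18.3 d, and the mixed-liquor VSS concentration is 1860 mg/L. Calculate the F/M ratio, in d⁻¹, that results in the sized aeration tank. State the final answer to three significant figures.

F/M ≈ 0.283 d⁻¹

Rearranging the biomass balance for a CMAS with decay, V = Y·Q·ΔS·θ_c / [X·(1+k_d θ_c)] = 0.458 × 945 × (785 − 4.97) × 18.3 / [1860 × (1 + 0.0742 × 18.3)] = 6.18×10^6 / 4386 = 1409 m³.
Food-to-microorganism ratio F/M = Q S₀ / (V X) = 945 × 785 / (1409 × 1860) = 0.2831 d⁻¹.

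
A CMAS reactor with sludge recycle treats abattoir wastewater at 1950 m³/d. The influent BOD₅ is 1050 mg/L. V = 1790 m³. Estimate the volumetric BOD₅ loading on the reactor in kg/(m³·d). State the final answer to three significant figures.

L_v = Q S₀ / V = 1950 × 1050 × 10⁻³ / 1790 = 1.144 kg/(m³·d).

L_v ≈ 1.14 kg BOD₅/(m³·d)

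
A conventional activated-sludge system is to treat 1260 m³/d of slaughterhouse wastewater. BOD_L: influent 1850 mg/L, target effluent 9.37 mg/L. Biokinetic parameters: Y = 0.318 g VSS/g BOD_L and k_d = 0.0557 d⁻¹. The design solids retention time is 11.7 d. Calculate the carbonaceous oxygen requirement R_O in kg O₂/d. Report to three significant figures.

Correct the yield for decay: Y_obs = Y/(1 + k_d θ_c) = 0.318 / (1 + 0.0557 × 11.7) = 0.318 / 1.652 = 0.1925.
Substrate removed = Q·(S₀ − S) = 1260 m³/d × (1850 − 9.37) g/m³ = 2.32×10^6 g/d = 2319 kg/d.
Net sludge production P_X = 0.1925 × 2319 = 446.5 kg VSS/d.
Carbonaceous O₂ demand = substrate oxidised − cell-mass equivalent = 2319 − 1.42 × 446.5 = 1685 kg O₂/d.

R_O ≈ 1690 kg O₂/d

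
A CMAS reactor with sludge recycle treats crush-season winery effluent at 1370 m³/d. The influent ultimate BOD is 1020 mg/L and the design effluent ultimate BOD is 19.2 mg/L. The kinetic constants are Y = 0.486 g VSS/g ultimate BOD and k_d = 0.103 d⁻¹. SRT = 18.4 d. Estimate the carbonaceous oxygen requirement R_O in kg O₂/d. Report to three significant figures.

Correct the yield for decay: Y_obs = Y/(1 + k_d θ_c) = 0.486 / (1 + 0.103 × 18.4) = 0.486 / 2.895 = 0.1679.
Substrate removed = Q·(S₀ − S) = 1370 m³/d × (1020 − 19.2) g/m³ = 1.37×10^6 g/d = 1371 kg/d.
Net sludge production P_X = 0.1679 × 1371 = 230.2 kg VSS/d.
R_O = Q·ΔS − 1.42 P_X = 1371 − 326.8 = 1044 kg O₂/d.

R_O ≈ 1040 kg O₂/d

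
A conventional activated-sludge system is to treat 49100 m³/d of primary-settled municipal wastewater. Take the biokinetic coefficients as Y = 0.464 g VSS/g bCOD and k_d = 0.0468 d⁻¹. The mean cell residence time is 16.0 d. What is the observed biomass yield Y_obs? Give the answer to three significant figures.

The observed yield is Y_obs = Y/(1 + k_d·θ_c) = 0.464 / (1 + 0.0468 × 16.0) = 0.464 / 1.749 = 0.2653 g VSS per g bCOD removed.

Y_obs ≈ 0.265 g VSS/g bCOD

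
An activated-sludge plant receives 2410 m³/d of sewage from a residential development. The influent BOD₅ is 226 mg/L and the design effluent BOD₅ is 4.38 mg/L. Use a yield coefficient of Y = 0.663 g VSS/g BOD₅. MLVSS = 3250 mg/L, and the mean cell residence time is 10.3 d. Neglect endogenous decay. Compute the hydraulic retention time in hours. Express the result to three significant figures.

τ ≈ 11.2 h

Biomass mass balance (decay neglected): V·X = Y·Q·(S₀ − S)·θ_c, so V = 0.663 × 2410 × (226 − 4.38) × 10.3 / 3250 = 1122 m³.
HRT = V/Q = 1122 m³ / 2410 m³·d⁻¹ = 0.4657 d × 24 = 11.18 h.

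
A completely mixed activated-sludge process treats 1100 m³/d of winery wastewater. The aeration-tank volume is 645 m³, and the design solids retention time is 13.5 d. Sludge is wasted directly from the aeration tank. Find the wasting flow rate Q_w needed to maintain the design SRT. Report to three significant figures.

Wasting from the aeration tank: Q_w = V / θ_c = 645.0 / 13.5 = 47.78 m³/d.

Q_w ≈ 47.8 m³/d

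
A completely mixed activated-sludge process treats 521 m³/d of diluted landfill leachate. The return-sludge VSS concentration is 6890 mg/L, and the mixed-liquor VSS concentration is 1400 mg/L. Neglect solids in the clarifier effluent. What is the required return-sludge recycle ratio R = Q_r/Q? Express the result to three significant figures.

Mass balance around the secondary clarifier (neglecting effluent solids): R = X / (X_r − X) = 1400 / (6890 − 1400) = 0.2550.

R ≈ 0.255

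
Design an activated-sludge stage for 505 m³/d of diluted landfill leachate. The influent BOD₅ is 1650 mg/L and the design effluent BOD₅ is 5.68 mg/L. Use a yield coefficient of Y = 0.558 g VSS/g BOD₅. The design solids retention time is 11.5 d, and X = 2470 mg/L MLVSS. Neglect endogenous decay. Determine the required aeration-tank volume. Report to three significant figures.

With k_d = 0 the design equation reduces to V = Y Q (S₀−S) θ_c / X = 0.558 × 505 × (1650 − 5.68) × 11.5 / 2470 = 2157 m³.

V ≈ 2160 m³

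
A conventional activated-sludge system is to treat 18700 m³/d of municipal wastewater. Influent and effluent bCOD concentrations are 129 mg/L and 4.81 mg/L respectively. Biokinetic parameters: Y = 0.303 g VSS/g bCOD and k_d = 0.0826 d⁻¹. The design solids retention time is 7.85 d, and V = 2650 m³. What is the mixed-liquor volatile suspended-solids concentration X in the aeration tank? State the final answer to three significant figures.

X ≈ 1260 mg/L

From V·X·(1 + k_d·θ_c) = Y·Q·(S₀ − S)·θ_c: X = 0.303 × 18700 × (129 − 4.81) × 7.85 / [2650 × (1 + 0.0826 × 7.85)] = 1265 mg/L.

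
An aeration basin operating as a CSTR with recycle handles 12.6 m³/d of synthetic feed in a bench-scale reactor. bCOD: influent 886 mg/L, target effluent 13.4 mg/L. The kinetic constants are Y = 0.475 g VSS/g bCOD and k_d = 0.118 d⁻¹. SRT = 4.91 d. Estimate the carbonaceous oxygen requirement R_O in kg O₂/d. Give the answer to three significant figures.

Y_obs = Y / (1 + k_d θ_c) = 0.475 / (1 + 0.118 × 4.91) = 0.475 / 1.579 = 0.3008.
Q·(S₀ − S) = 12.6 × (886 − 13.4) × 10⁻³ = 10.99 kg/d removed.
Biomass synthesised: P_X = Y_obs × 10.99 = 3.307 kg VSS/d.
R_O = Q·(S₀ − S) − 1.42·P_X = 10.99 − 1.42 × 3.307 = 6.299 kg O₂/d.

R_O ≈ 6.30 kg O₂/d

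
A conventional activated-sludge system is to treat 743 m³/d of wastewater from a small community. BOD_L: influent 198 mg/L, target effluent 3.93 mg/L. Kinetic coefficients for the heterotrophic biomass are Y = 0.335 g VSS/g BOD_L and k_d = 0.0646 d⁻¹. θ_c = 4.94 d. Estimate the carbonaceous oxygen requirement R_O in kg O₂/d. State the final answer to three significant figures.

The observed yield is Y_obs = Y/(1 + k_d·θ_c) = 0.335 / (1 + 0.0646 × 4.94) = 0.335 / 1.319 = 0.2540 g VSS per g BOD_L removed.
Q·(S₀ − S) = 743 × (198 − 3.93) × 10⁻³ = 144.2 kg/d removed.
Biomass synthesised: P_X = Y_obs × 144.2 = 36.62 kg VSS/d.
R_O = Q·(S₀ − S) − 1.42·P_X = 144.2 − 1.42 × 36.62 = 92.20 kg O₂/d.

R_O ≈ 92.2 kg O₂/d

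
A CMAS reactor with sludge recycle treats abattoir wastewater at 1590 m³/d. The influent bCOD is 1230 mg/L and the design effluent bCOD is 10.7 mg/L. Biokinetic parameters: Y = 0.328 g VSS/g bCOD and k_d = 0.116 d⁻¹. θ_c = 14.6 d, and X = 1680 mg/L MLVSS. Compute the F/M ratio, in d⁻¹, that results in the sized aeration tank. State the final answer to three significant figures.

From the SRT design equation V = Y Q (S₀−S) θ_c / [X (1 + k_d θ_c)] = 0.328 × 1590 × (1230 − 10.7) × 14.6 / [1680 × (1 + 0.116 × 14.6)] = 9.28×10^6 / 4525 = 2052 m³.
F/M = Q·S₀ / (V·X) = 1590 × 1230 / (2052 × 1680) = 0.5674 g bCOD·(g VSS·d)⁻¹.

F/M ≈ 0.567 d⁻¹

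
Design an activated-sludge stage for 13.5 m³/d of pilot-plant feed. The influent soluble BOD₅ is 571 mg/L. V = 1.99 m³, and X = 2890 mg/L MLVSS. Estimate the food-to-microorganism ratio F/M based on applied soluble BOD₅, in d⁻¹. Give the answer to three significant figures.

Food-to-microorganism ratio F/M = Q S₀ / (V X) = 13.5 × 571 / (1.990 × 2890) = 1.340 d⁻¹.

F/M ≈ 1.34 d⁻¹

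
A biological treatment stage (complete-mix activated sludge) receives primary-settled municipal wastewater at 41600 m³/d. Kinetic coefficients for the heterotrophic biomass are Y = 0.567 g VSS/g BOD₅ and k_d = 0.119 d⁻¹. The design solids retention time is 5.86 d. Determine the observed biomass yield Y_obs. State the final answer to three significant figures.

The observed yield is Y_obs = Y/(1 + k_d·θ_c) = 0.567 / (1 + 0.119 × 5.86) = 0.567 / 1.697 = 0.3341 g VSS per g BOD₅ removed.

Y_obs ≈ 0.334 g VSS/g BOD₅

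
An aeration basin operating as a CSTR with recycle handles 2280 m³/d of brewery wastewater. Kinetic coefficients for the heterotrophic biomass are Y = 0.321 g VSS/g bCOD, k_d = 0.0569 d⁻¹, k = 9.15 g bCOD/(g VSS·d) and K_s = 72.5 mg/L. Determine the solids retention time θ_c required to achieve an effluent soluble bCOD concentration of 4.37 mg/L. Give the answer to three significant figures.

θ_c ≈ 9.08 d

From 1/θ_c = Y·k·S/(K_s + S) − k_d: Y·k·S/(K_s+S) = 0.321 × 9.15 × 4.37 / (72.5 + 4.37) = 0.1670 d⁻¹.
1/θ_c = 0.1670 − 0.0569 = 0.1101 d⁻¹, so θ_c = 9.085 d.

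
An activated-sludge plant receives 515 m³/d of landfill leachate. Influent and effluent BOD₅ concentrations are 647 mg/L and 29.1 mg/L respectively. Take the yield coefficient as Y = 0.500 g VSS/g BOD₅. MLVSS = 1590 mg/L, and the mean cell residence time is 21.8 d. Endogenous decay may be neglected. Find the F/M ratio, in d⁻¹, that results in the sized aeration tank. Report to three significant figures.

F/M ≈ 0.0961 d⁻¹

With k_d = 0 the design equation reduces to V = Y Q (S₀−S) θ_c / X = 0.500 × 515 × (647 − 29.1) × 21.8 / 1590 = 2181 m³.
F/M = applied load / biomass = Q·S₀/(V·X) = 515 × 647 / (2181 × 1590) = 0.09606 d⁻¹.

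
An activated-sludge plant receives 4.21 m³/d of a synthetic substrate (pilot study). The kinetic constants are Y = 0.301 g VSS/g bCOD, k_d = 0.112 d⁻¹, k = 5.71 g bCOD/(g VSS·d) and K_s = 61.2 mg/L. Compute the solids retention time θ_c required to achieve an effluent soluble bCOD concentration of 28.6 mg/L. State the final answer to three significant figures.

θ_c ≈ 2.30 d

From 1/θ_c = Y·k·S/(K_s + S) − k_d: Y·k·S/(K_s+S) = 0.301 × 5.71 × 28.6 / (61.2 + 28.6) = 0.5474 d⁻¹.
Then 1/θ_c = μ − k_d = 0.5474 − 0.112 = 0.4354 d⁻¹, giving θ_c = 2.297 d.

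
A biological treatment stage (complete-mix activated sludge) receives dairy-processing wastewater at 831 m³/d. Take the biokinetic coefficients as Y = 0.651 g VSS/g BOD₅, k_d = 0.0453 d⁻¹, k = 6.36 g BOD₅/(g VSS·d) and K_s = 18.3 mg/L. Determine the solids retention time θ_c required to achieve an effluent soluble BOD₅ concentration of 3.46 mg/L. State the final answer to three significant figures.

θ_c ≈ 1.63 d

At the target effluent, Y k S/(K_s+S) = 0.651×6.36×3.46/21.76 = 0.6583 d⁻¹.
1/θ_c = 0.6583 − 0.0453 = 0.6130 d⁻¹, so θ_c = 1.631 d.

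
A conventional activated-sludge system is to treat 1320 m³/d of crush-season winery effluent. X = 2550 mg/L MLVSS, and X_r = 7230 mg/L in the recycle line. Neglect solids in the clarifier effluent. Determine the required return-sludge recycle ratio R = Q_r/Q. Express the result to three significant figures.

Mass balance around the secondary clarifier (neglecting effluent solids): R = X / (X_r − X) = 2550 / (7230 − 2550) = 0.5449.

R ≈ 0.545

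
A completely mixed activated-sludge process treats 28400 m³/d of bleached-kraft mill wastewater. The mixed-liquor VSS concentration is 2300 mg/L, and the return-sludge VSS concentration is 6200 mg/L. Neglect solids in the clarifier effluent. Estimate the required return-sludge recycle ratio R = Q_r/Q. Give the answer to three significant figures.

R ≈ 0.590

Mass balance around the secondary clarifier (neglecting effluent solids): R = X / (X_r − X) = 2300 / (6200 − 2300) = 0.5897.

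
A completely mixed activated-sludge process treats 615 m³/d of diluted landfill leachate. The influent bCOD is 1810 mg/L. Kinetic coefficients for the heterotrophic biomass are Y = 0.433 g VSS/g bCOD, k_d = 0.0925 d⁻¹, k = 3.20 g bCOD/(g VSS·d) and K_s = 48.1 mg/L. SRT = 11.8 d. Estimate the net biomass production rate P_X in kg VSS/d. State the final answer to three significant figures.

P_X ≈ 230 kg VSS/d

For a completely mixed reactor with recycle the Lawrence–McCarty relation gives S = K_s·(1 + k_d·θ_c) / [θ_c·(Y·k − k_d) − 1] = 48.1 × (1 + 0.0925 × 11.8) / [11.8 × (0.433 × 3.20 − 0.0925) − 1] = 100.6 / 14.26 = 7.055 mg/L.
Correct the yield for decay: Y_obs = Y/(1 + k_d θ_c) = 0.433 / (1 + 0.0925 × 11.8) = 0.433 / 2.091 = 0.2070.
Substrate removed = Q·(S₀ − S) = 615 m³/d × (1810 − 7.06) g/m³ = 1.11×10^6 g/d = 1109 kg/d.
P_X = Y_obs · Q(S₀ − S) = 0.2070 × 1109 = 229.6 kg VSS/d.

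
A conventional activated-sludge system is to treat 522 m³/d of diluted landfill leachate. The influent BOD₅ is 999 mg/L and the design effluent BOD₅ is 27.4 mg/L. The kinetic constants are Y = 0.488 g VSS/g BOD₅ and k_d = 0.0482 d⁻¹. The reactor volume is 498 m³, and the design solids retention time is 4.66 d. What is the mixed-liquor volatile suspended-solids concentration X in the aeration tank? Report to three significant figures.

X ≈ 1890 mg/L

X = Y·Q·ΔS·θ_c / [V·(1 + k_d θ_c)] = 0.488 × 522 × (999 − 27.4) × 4.66 / [498 × (1 + 0.0482 × 4.66)] = 1891 mg/L.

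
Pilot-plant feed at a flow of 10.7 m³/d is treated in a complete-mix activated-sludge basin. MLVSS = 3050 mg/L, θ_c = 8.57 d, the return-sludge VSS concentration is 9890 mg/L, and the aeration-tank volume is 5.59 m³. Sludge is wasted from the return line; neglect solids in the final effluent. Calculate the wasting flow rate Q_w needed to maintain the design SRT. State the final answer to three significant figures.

Wasting from the return line (neglecting effluent solids): Q_w = V·X / (θ_c·X_r) = 5.590 × 3050 / (8.57 × 9890) = 0.2012 m³/d.

Q_w ≈ 0.201 m³/d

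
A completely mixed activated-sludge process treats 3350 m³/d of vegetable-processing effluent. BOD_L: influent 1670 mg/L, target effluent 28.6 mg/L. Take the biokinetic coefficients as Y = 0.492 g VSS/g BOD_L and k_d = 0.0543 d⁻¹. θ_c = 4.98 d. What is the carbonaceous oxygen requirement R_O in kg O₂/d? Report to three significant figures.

Y_obs = Y / (1 + k_d θ_c) = 0.492 / (1 + 0.0543 × 4.98) = 0.492 / 1.270 = 0.3873.
Mass of BOD_L removed per day: Q(S₀ − S) = 3350 × 1641 g/m³ = 5499 kg/d.
Net sludge production P_X = 0.3873 × 5499 = 2130 kg VSS/d.
R_O = Q·(S₀ − S) − 1.42·P_X = 5499 − 1.42 × 2130 = 2475 kg O₂/d.

R_O ≈ 2470 kg O₂/d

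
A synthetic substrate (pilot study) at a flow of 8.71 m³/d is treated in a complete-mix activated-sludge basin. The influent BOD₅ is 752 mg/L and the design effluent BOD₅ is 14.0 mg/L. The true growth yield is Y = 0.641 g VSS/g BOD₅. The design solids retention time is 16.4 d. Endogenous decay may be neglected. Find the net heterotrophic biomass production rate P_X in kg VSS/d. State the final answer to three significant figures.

P_X ≈ 4.12 kg VSS/d

No decay correction is needed, so Y_obs = Y = 0.641.
Mass of BOD₅ removed per day: Q(S₀ − S) = 8.71 × 738.0 g/m³ = 6.428 kg/d.
Biomass produced: P_X = Y_obs·Q·ΔS = 0.6410 × 6.428 ≈ 4.120 kg VSS/d.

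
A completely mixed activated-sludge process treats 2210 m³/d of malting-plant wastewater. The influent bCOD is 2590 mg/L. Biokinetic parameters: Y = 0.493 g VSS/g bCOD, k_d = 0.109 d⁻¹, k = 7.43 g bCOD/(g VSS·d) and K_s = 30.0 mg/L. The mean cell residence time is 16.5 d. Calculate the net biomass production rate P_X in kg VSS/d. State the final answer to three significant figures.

P_X ≈ 1010 kg VSS/d

Effluent substrate depends only on kinetics and SRT: S = K_s(1 + k_d θ_c) / [θ_c(Yk − k_d) − 1] = 30.0 × (1 + 0.109 × 16.5) / [16.5 × (0.493 × 7.43 − 0.109) − 1] = 83.95 / 57.64 = 1.457 mg/L.
The observed yield is Y_obs = Y/(1 + k_d·θ_c) = 0.493 / (1 + 0.109 × 16.5) = 0.493 / 2.798 = 0.1762 g VSS per g bCOD removed.
Q·(S₀ − S) = 2210 × (2590 − 1.46) × 10⁻³ = 5721 kg/d removed.
So the net sludge growth is P_X = 0.1762 × 5721 = 1008 kg VSS/d.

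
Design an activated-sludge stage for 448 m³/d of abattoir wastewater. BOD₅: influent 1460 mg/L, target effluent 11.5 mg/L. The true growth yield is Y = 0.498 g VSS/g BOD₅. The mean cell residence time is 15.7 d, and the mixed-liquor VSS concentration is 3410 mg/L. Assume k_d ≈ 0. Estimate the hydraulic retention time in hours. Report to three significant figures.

With k_d = 0 the design equation reduces to V = Y Q (S₀−S) θ_c / X = 0.498 × 448 × (1460 − 11.5) × 15.7 / 3410 = 1488 m³.
τ = V/Q = 1488/448 = 3.321 d, or 79.71 h.

τ ≈ 79.7 h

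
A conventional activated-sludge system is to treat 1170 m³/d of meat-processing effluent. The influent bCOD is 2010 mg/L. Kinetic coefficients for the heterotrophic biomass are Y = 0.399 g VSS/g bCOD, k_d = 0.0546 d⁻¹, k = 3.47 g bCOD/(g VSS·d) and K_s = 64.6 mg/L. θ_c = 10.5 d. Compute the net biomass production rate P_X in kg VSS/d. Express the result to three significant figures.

P_X ≈ 594 kg VSS/d

For a completely mixed reactor with recycle the Lawrence–McCarty relation gives S = K_s·(1 + k_d·θ_c) / [θ_c·(Y·k − k_d) − 1] = 64.6 × (1 + 0.0546 × 10.5) / [10.5 × (0.399 × 3.47 − 0.0546) − 1] = 101.6 / 12.96 = 7.840 mg/L.
The observed yield is Y_obs = Y/(1 + k_d·θ_c) = 0.399 / (1 + 0.0546 × 10.5) = 0.399 / 1.573 = 0.2536 g VSS per g bCOD removed.
ΔS = 2010 − 7.84 = 2002 mg/L, so the substrate removal rate is 1170 × 2002/1000 = 2343 kg bCOD/d.
Net biomass production P_X = Y_obs × Q·(S₀ − S) = 0.2536 × 2343 = 594.1 kg VSS/d.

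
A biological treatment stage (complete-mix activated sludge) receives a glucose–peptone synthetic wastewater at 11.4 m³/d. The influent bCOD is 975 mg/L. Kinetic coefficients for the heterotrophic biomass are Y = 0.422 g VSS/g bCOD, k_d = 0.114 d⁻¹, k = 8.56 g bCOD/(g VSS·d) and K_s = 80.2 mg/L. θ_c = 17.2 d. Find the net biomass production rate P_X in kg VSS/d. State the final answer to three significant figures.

From the Monod/SRT balance for a CMAS, S = K_s·(1+k_d θ_c)/[θ_c·(Y k − k_d) − 1] = 80.2 × (1 + 0.114 × 17.2) / [17.2 × (0.422 × 8.56 − 0.114) − 1] = 237.5 / 59.17 = 4.013 mg/L.
Y_obs = Y / (1 + k_d θ_c) = 0.422 / (1 + 0.114 × 17.2) = 0.422 / 2.961 = 0.1425.
ΔS = 975 − 4.01 = 971.0 mg/L, so the substrate removal rate is 11.4 × 971.0/1000 = 11.07 kg bCOD/d.
So the net sludge growth is P_X = 0.1425 × 11.07 = 1.578 kg VSS/d.

P_X ≈ 1.58 kg VSS/d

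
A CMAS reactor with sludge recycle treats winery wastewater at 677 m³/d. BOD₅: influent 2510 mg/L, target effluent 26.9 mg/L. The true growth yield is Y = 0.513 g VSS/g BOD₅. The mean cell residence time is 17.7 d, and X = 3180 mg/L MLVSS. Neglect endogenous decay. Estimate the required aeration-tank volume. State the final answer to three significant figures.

V·X = Y·Q·ΔS·θ_c gives V = 0.513 × 677 × (2510 − 26.9) × 17.7 / 3180 = 4800 m³.

V ≈ 4800 m³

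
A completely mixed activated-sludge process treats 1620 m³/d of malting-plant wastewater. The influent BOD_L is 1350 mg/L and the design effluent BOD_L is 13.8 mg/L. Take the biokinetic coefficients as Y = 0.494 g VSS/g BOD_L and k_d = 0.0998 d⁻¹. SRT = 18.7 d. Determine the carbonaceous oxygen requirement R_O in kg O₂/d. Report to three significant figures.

R_O ≈ 1630 kg O₂/d

Correct the yield for decay: Y_obs = Y/(1 + k_d θ_c) = 0.494 / (1 + 0.0998 × 18.7) = 0.494 / 2.866 = 0.1724.
ΔS = 1350 − 13.8 = 1336 mg/L, so the substrate removal rate is 1620 × 1336/1000 = 2165 kg BOD_L/d.
Biomass synthesised: P_X = Y_obs × 2165 = 373.1 kg VSS/d.
Carbonaceous O₂ demand = substrate oxidised − cell-mass equivalent = 2165 − 1.42 × 373.1 = 1635 kg O₂/d.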